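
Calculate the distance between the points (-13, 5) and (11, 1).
Using the distance formula: d = sqrt((x₂-x₁)² + (y₂-y₁)²)
dx = 11 - (-13) = 24
dy = 1 - 5 = -4
d = sqrt(24² + (-4)²) = sqrt(576 + 16) = sqrt(592) = 24.33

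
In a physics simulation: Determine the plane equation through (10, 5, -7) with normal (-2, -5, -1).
d = n·P = (-2)(10) + (-5)(5) + (-1)(-7) = -38
Plane: -2x - 5y - z = -38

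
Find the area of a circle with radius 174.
Area = pi * r²
Area = pi * 174²
Area = pi * 30276
Area = 95114.86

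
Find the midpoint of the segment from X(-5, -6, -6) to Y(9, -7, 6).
Midpoint = ((-5+9)/2, (-6-7)/2, (-6+6)/2) = (2, -6.5, 0)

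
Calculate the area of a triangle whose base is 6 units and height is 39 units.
Area = (1/2) * base * height
Area = (1/2) * 6 * 39
Area = 117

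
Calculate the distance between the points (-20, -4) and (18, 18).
Using the distance formula: d = sqrt((x₂-x₁)² + (y₂-y₁)²)
dx = 18 - (-20) = 38
dy = 18 - (-4) = 22
d = sqrt(38² + 22²) = sqrt(1444 + 484) = sqrt(1928) = 43.91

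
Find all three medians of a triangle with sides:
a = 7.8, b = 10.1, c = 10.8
Using m_x = ½√(2y² + 2z² - x²):
m_a = ½√(2·10.1² + 2·10.8² - 7.8²) = ½√376.46 = 9.701
m_b = ½√(2·7.8² + 2·10.8² - 10.1²) = ½√252.95 = 7.952
m_c = ½√(2·7.8² + 2·10.1² - 10.8²) = ½√209.06 = 7.229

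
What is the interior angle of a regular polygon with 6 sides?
Interior angle of a regular n-gon = (n-2)*180/n
Interior angle = (6-2)*180/6
Interior angle = 4*180/6
Interior angle = 720/6
Interior angle = 120 degrees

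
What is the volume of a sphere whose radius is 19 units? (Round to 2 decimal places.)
Volume = (4/3) * pi * r³
Volume = (4/3) * pi * 19³
Volume = (4/3) * pi * 6859
Volume = 28730.91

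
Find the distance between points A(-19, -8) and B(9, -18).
Using the distance formula: d = sqrt((x₂-x₁)² + (y₂-y₁)²)
dx = 9 - (-19) = 28
dy = (-18) - (-8) = -10
d = sqrt(28² + (-10)²) = sqrt(784 + 100) = sqrt(884) = 29.73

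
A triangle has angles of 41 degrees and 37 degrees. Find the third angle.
Sum of angles in a triangle = 180 degrees
Third angle = 180 - 41 - 37
Third angle = 102 degrees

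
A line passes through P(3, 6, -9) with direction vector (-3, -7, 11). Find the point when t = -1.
P(-1) = (3 + (-3)(-1), 6 + (-7)(-1), -9 + 11(-1)) = (6, 13, -20)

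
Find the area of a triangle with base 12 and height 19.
Area = (1/2) * base * height
Area = (1/2) * 12 * 19
Area = 114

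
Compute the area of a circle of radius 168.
Area = pi * r²
Area = pi * 168²
Area = pi * 28224
Area = 88668.31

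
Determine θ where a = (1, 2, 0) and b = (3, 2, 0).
a·b = 7, |a|² = 5, |b|² = 13
cos θ = 7/√65 ≈ 0.8682
θ ≈ 29.74°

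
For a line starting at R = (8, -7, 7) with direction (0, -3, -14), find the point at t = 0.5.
P(0.5) = (8 + 0(0.5), -7 + (-3)(0.5), 7 + (-14)(0.5)) = (8, -8.5, 0)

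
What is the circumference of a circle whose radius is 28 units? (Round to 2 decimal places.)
Circumference = 2 * pi * r
Circumference = 2 * pi * 28
Circumference = 175.93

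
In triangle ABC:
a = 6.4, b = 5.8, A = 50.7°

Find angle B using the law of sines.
sin(B)/b = sin(A)/a
sin(B) = b·sin(A)/a = 5.8·sin(50.7°)/6.4 = 0.701293
B = arcsin(0.701293) = 44.53°  (b ≤ a, so B ≤ A and the acute solution is unique)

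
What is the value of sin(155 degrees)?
sin(155 degrees) = 0.4226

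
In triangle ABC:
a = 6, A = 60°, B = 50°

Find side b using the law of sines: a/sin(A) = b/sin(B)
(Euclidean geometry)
b = a·sin(B)/sin(A) = 6·sin(50°)/sin(60°)
b = 6·0.766044/0.866025 = 5.307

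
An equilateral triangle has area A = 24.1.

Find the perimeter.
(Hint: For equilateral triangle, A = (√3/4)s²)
A = (√3/4)s²  →  s² = 4A/√3 = 4·24.1/√3 = 55.6566
s = 7.46033
Perimeter = 3s = 22.38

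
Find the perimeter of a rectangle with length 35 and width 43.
Perimeter = 2 * (length + width)
Perimeter = 2 * (35 + 43)
Perimeter = 2 * 78
Perimeter = 156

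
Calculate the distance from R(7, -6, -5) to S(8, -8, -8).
d = √[(1)² + (-2)² + (-3)²] = √14 = 3.742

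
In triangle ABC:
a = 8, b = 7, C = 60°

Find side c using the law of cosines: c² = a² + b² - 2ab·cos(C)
c² = 8² + 7² - 2·8·7·cos(60°)
c² = 64 + 49 - 112·0.5000 = 57
c = √57 = 7.55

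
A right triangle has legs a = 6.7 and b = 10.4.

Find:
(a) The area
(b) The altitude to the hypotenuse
(a) Area = ½ab = ½·6.7·10.4 = 34.84
(b) Hypotenuse c = √(6.7² + 10.4²) = √153.05 = 12.3713
    Area = ½·c·h_c  →  h_c = 2·Area/c = 2·34.84/12.3713 = 5.632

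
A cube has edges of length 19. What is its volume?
Volume = s³
Volume = 19³
Volume = 6859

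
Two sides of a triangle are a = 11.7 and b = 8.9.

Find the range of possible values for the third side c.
By the triangle inequality: |a - b| < c < a + b
|11.7 - 8.9| < c < 11.7 + 8.9
2.8 < c < 20.6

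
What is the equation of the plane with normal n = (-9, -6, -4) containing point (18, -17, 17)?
d = n·P = (-9)(18) + (-6)(-17) + (-4)(17) = -128
Plane: -9x - 6y - 4z = -128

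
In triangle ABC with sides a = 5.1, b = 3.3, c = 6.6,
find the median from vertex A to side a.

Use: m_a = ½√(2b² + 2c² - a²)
m_a = ½√(2·3.3² + 2·6.6² - 5.1²)
m_a = ½√(21.78 + 87.12 - 26.01) = ½√82.89 = 4.552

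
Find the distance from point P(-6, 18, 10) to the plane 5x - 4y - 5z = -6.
d = |5(-6) + (-4)(18) + (-5)(10) - (-6)| / √(5² + (-4)² + (-5)²) = 146/√66 = 17.97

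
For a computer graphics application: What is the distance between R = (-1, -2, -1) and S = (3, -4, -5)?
d = √[(4)² + (-2)² + (-4)²] = √36 = 6.0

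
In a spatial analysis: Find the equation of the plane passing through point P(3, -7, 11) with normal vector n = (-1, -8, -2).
d = n·P = (-1)(3) + (-8)(-7) + (-2)(11) = 31
Plane: -x - 8y - 2z = 31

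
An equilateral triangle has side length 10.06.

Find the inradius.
For an equilateral triangle, r = s/(2√3) where s is the side.
r = 10.06/(2√3) = 10.06/3.464102 = 2.904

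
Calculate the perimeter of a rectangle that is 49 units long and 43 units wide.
Perimeter = 2 * (length + width)
Perimeter = 2 * (49 + 43)
Perimeter = 2 * 92
Perimeter = 184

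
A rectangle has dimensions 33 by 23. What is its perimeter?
Perimeter = 2 * (length + width)
Perimeter = 2 * (33 + 23)
Perimeter = 2 * 56
Perimeter = 112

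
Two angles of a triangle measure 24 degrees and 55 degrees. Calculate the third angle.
Sum of angles in a triangle = 180 degrees
Third angle = 180 - 24 - 55
Third angle = 101 degrees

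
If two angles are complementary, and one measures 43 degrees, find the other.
Complementary angles sum to 90 degrees.
Other angle = 90 - 43
Other angle = 47 degrees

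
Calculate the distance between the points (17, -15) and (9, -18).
Using the distance formula: d = sqrt((x₂-x₁)² + (y₂-y₁)²)
dx = 9 - 17 = -8
dy = (-18) - (-15) = -3
d = sqrt((-8)² + (-3)²) = sqrt(64 + 9) = sqrt(73) = 8.54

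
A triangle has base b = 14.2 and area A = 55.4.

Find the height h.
A = ½bh  →  h = 2A/b
h = 2·55.4/14.2 = 7.803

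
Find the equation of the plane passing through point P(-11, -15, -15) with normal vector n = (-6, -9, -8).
d = n·P = (-6)(-11) + (-9)(-15) + (-8)(-15) = 321
Plane: -6x - 9y - 8z = 321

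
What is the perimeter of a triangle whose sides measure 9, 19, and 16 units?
Perimeter = sum of all sides
Perimeter = 9 + 19 + 16
Perimeter = 44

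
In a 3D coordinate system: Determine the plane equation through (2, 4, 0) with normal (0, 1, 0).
d = n·P = (0)(2) + (1)(4) + (0)(0) = 4
Plane: y = 4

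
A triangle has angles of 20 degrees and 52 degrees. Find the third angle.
Sum of angles in a triangle = 180 degrees
Third angle = 180 - 20 - 52
Third angle = 108 degrees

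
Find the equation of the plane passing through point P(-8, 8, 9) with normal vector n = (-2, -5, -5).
d = n·P = (-2)(-8) + (-5)(8) + (-5)(9) = -69
Plane: -2x - 5y - 5z = -69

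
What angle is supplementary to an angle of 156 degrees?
Supplementary angles sum to 180 degrees.
Other angle = 180 - 156
Other angle = 24 degrees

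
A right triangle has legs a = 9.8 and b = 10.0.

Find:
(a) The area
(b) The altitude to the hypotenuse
(a) Area = ½ab = ½·9.8·10.0 = 49
(b) Hypotenuse c = √(9.8² + 10.0²) = √196.04 = 14.0014
    Area = ½·c·h_c  →  h_c = 2·Area/c = 2·49/14.0014 = 6.999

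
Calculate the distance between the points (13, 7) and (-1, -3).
Using the distance formula: d = sqrt((x₂-x₁)² + (y₂-y₁)²)
dx = (-1) - 13 = -14
dy = (-3) - 7 = -10
d = sqrt((-14)² + (-10)²) = sqrt(196 + 100) = sqrt(296) = 17.20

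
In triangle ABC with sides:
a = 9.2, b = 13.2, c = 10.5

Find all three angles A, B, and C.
By the law of cosines:
cos(A) = (b² + c² - a²)/(2bc) = 0.720960  →  A = 43.87°
cos(B) = (a² + c² - b²)/(2ac) = 0.106884  →  B = 83.86°
cos(C) = (a² + b² - c²)/(2ab) = 0.611948  →  C = 52.27°
Check: A + B + C = 180.0° ✓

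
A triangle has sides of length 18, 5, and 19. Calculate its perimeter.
Perimeter = sum of all sides
Perimeter = 18 + 5 + 19
Perimeter = 42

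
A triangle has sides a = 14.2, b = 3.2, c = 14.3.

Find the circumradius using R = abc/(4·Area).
s = (a+b+c)/2 = 15.85
Area = √(s(s-a)(s-b)(s-c)) = √(15.85·1.65·12.65·1.55) = 22.6448
R = abc/(4·Area) = (14.2·3.2·14.3)/(4·22.6448) = 649.792/90.5792 = 7.174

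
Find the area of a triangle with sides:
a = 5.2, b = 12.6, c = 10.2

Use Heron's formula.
s = (a+b+c)/2 = (5.2+12.6+10.2)/2 = 14
A = √(s(s-a)(s-b)(s-c)) = √(14·8.8·1.4·3.8)
A = √655.424 = 25.6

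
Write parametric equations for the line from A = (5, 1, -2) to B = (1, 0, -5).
Direction vector d = B - A = (-4, -1, -3)
x = 5 - 4t, y = 1 - t, z = -2 - 3t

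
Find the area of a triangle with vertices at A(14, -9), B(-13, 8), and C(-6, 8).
Using the coordinate formula: Area = (1/2)|x₁(y₂-y₃) + x₂(y₃-y₁) + x₃(y₁-y₂)|
Area = (1/2)|14(8-8) + (-13)(8-(-9)) + (-6)((-9)-8)|
Area = (1/2)|14*0 + (-13)*17 + (-6)*(-17)|
Area = (1/2)|0 + (-221) + 102|
Area = (1/2)*119 = 59.50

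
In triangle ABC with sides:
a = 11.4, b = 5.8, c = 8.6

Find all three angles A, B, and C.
By the law of cosines:
cos(A) = (b² + c² - a²)/(2bc) = -0.224138  →  A = 103°
cos(B) = (a² + c² - b²)/(2ac) = 0.868421  →  B = 29.72°
cos(C) = (a² + b² - c²)/(2ab) = 0.677858  →  C = 47.32°
Check: A + B + C = 180.0° ✓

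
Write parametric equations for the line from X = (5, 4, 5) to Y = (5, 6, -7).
Direction vector d = Y - X = (0, 2, -12)
x = 5, y = 4 + 2t, z = 5 - 12t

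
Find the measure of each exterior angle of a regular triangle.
Exterior angle of a regular n-gon = 360/n
Exterior angle = 360/3
Exterior angle = 120 degrees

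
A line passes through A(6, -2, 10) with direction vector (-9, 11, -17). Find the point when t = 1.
P(1) = (6 + (-9)(1), -2 + 11(1), 10 + (-17)(1)) = (-3, 9, -7)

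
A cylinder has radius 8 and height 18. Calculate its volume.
Volume = pi * r² * h
Volume = pi * 8² * 18
Volume = pi * 64 * 18
Volume = pi * 1152
Volume = 3619.11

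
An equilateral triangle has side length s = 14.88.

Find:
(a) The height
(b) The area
(a) Height h = s·√3/2 = 14.88·√3/2 = 12.89
(b) Area = (√3/4)·s² = (√3/4)·14.88² = (√3/4)·221.414 = 95.88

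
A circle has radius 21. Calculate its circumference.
Circumference = 2 * pi * r
Circumference = 2 * pi * 21
Circumference = 131.95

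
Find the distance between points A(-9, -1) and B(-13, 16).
Using the distance formula: d = sqrt((x₂-x₁)² + (y₂-y₁)²)
dx = (-13) - (-9) = -4
dy = 16 - (-1) = 17
d = sqrt((-4)² + 17²) = sqrt(16 + 289) = sqrt(305) = 17.46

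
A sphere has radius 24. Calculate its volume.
Volume = (4/3) * pi * r³
Volume = (4/3) * pi * 24³
Volume = (4/3) * pi * 13824
Volume = 57905.84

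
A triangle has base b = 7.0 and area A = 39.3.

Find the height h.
A = ½bh  →  h = 2A/b
h = 2·39.3/7.0 = 11.23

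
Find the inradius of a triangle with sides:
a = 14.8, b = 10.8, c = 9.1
s = (a+b+c)/2 = (14.8+10.8+9.1)/2 = 17.35
Area = √(s(s-a)(s-b)(s-c)) = √(17.35·2.55·6.55·8.25) = 48.8953
r = Area/s = 48.8953/17.35 = 2.818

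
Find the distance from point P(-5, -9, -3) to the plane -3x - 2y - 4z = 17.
d = |(-3)(-5) + (-2)(-9) + (-4)(-3) - (17)| / √((-3)² + (-2)² + (-4)²) = 28/√29 = 5.199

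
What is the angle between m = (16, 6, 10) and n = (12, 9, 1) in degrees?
m·n = 256, |m|² = 392, |n|² = 226
cos θ = 256/√88592 ≈ 0.8601
θ ≈ 30.67°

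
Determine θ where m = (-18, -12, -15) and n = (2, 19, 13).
m·n = -459, |m|² = 693, |n|² = 534
cos θ = -459/√370062 ≈ -0.7545
θ ≈ 139.0°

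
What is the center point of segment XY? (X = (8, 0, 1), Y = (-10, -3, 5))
Midpoint = ((8-10)/2, (0-3)/2, (1+5)/2) = (-1, -1.5, 3)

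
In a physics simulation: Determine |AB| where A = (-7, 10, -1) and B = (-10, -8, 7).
d = √[(-3)² + (-18)² + (8)²] = √397 = 19.92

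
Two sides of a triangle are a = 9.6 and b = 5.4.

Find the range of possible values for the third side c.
By the triangle inequality: |a - b| < c < a + b
|9.6 - 5.4| < c < 9.6 + 5.4
4.2 < c < 15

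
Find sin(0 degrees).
sin(0 degrees) = 0
Decimal approximation: 0.0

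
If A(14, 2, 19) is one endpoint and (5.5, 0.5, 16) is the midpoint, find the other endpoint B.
B = (2×5.5 - 14, 2×0.5 - 2, 2×16 - 19) = (-3, -1, 13)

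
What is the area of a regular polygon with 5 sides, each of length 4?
For a regular 5-gon with side length s = 4:
Apothem a = s / (2*tan(pi/5)) = 4 / (2*tan(pi/5)) ≈ 2.7528
Perimeter P = 5 * 4 = 20
Area = (1/2) * P * a = (1/2) * 20 * 2.7528 = 27.53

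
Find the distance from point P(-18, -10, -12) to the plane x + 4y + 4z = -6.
d = |1(-18) + 4(-10) + 4(-12) - (-6)| / √(1² + 4² + 4²) = 100/√33 = 17.41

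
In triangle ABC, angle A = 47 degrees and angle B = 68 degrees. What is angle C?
Sum of angles in a triangle = 180 degrees
Third angle = 180 - 47 - 68
Third angle = 65 degrees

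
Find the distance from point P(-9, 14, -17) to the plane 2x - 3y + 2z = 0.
d = |2(-9) + (-3)(14) + 2(-17) - (0)| / √(2² + (-3)² + 2²) = 94/√17 = 22.8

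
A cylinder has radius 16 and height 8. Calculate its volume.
Volume = pi * r² * h
Volume = pi * 16² * 8
Volume = pi * 256 * 8
Volume = pi * 2048
Volume = 6433.98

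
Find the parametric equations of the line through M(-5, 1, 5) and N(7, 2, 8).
Direction vector d = N - M = (12, 1, 3)
x = -5 + 12t, y = 1 + t, z = 5 + 3t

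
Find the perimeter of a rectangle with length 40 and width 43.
Perimeter = 2 * (length + width)
Perimeter = 2 * (40 + 43)
Perimeter = 2 * 83
Perimeter = 166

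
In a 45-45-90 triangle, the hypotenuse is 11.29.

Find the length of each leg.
In a 45-45-90 triangle, hypotenuse = leg·√2  →  leg = hypotenuse/√2
leg = 11.29/√2 = 7.983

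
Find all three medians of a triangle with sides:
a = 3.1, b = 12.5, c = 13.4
Using m_x = ½√(2y² + 2z² - x²):
m_a = ½√(2·12.5² + 2·13.4² - 3.1²) = ½√662.01 = 12.86
m_b = ½√(2·3.1² + 2·13.4² - 12.5²) = ½√222.09 = 7.451
m_c = ½√(2·3.1² + 2·12.5² - 13.4²) = ½√152.16 = 6.168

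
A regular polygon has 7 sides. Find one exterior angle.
Exterior angle of a regular n-gon = 360/n
Exterior angle = 360/7
Exterior angle = 51.43 degrees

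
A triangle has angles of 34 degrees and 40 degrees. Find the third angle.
Sum of angles in a triangle = 180 degrees
Third angle = 180 - 34 - 40
Third angle = 106 degrees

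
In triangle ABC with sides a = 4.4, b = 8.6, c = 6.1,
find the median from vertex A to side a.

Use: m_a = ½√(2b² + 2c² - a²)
m_a = ½√(2·8.6² + 2·6.1² - 4.4²)
m_a = ½√(147.92 + 74.42 - 19.36) = ½√202.98 = 7.124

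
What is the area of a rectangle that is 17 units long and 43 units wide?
Area = length * width
Area = 17 * 43
Area = 731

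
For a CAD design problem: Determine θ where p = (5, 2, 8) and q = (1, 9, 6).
p·q = 71, |p|² = 93, |q|² = 118
cos θ = 71/√10974 ≈ 0.6778
θ ≈ 47.33°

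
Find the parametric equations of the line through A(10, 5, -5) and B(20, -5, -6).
Direction vector d = B - A = (10, -10, -1)
x = 10 + 10t, y = 5 - 10t, z = -5 - t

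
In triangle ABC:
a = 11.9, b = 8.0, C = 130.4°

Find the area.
Using A = ½ab·sin(C):
A = ½·11.9·8.0·sin(130.4°) = ½·95.2·0.761538 = 36.25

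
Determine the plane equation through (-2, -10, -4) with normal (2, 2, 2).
d = n·P = (2)(-2) + (2)(-10) + (2)(-4) = -32
Plane: 2x + 2y + 2z = -32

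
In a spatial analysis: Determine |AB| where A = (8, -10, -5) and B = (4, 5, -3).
d = √[(-4)² + (15)² + (2)²] = √245 = 15.65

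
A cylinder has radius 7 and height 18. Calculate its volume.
Volume = pi * r² * h
Volume = pi * 7² * 18
Volume = pi * 49 * 18
Volume = pi * 882
Volume = 2770.88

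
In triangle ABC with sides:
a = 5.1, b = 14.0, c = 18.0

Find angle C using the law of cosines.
cos(C) = (a² + b² - c²)/(2ab)
cos(C) = (5.1² + 14.0² - 18.0²)/(2·5.1·14.0) = -101.99/142.8 = -0.714216
C = arccos(-0.714216) = 135.6°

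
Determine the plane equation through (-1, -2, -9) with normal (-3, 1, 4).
d = n·P = (-3)(-1) + (1)(-2) + (4)(-9) = -35
Plane: -3x + y + 4z = -35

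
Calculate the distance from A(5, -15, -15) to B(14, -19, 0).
d = √[(9)² + (-4)² + (15)²] = √322 = 17.94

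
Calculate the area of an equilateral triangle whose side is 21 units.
Area = (sqrt(3)/4) * s²
Area = (sqrt(3)/4) * 21²
Area = (sqrt(3)/4) * 441
Area = 190.96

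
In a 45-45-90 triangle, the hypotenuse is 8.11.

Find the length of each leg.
In a 45-45-90 triangle, hypotenuse = leg·√2  →  leg = hypotenuse/√2
leg = 8.11/√2 = 5.735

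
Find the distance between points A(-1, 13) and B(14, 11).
Using the distance formula: d = sqrt((x₂-x₁)² + (y₂-y₁)²)
dx = 14 - (-1) = 15
dy = 11 - 13 = -2
d = sqrt(15² + (-2)²) = sqrt(225 + 4) = sqrt(229) = 15.13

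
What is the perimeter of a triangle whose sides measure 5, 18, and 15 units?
Perimeter = sum of all sides
Perimeter = 5 + 18 + 15
Perimeter = 38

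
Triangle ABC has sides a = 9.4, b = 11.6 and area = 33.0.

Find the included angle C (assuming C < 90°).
Area = ½ab·sin(C)  →  sin(C) = 2·Area/(ab)
sin(C) = 2·33.0/(9.4·11.6) = 0.605282
C = arcsin(0.605282) = 37.25°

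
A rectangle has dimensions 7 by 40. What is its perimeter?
Perimeter = 2 * (length + width)
Perimeter = 2 * (7 + 40)
Perimeter = 2 * 47
Perimeter = 94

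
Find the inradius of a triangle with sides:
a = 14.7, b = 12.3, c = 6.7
s = (a+b+c)/2 = (14.7+12.3+6.7)/2 = 16.85
Area = √(s(s-a)(s-b)(s-c)) = √(16.85·2.15·4.55·10.15) = 40.9033
r = Area/s = 40.9033/16.85 = 2.427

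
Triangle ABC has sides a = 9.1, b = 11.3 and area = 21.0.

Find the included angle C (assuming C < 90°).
Area = ½ab·sin(C)  →  sin(C) = 2·Area/(ab)
sin(C) = 2·21.0/(9.1·11.3) = 0.408441
C = arcsin(0.408441) = 24.11°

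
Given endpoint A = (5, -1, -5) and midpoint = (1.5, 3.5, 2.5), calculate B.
B = (2×1.5 - 5, 2×3.5 - (-1), 2×2.5 - (-5)) = (-2, 8, 10)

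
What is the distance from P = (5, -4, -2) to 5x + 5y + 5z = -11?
d = |5(5) + 5(-4) + 5(-2) - (-11)| / √(5² + 5² + 5²) = 6/√75 = 0.6928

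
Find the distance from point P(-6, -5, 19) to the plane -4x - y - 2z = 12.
d = |(-4)(-6) + (-1)(-5) + (-2)(19) - (12)| / √((-4)² + (-1)² + (-2)²) = 21/√21 = 4.583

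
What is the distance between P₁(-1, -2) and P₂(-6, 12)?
Using the distance formula: d = sqrt((x₂-x₁)² + (y₂-y₁)²)
dx = (-6) - (-1) = -5
dy = 12 - (-2) = 14
d = sqrt((-5)² + 14²) = sqrt(25 + 196) = sqrt(221) = 14.87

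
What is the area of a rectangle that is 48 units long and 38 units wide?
Area = length * width
Area = 48 * 38
Area = 1824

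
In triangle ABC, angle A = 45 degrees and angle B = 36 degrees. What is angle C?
Sum of angles in a triangle = 180 degrees
Third angle = 180 - 45 - 36
Third angle = 99 degrees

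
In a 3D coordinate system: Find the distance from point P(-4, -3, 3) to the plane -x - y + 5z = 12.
d = |(-1)(-4) + (-1)(-3) + 5(3) - (12)| / √((-1)² + (-1)² + 5²) = 10/√27 = 1.925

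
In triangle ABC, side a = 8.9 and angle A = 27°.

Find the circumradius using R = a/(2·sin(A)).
R = a/(2·sin(A)) = 8.9/(2·sin(27°))
R = 8.9/(2·0.453990) = 8.9/0.907981 = 9.802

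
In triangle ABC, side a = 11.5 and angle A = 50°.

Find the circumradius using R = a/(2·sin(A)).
R = a/(2·sin(A)) = 11.5/(2·sin(50°))
R = 11.5/(2·0.766044) = 11.5/1.532089 = 7.506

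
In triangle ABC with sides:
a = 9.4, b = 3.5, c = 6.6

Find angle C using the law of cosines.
cos(C) = (a² + b² - c²)/(2ab)
cos(C) = (9.4² + 3.5² - 6.6²)/(2·9.4·3.5) = 57.05/65.8 = 0.867021
C = arccos(0.867021) = 29.89°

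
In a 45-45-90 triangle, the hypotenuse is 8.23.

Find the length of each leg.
In a 45-45-90 triangle, hypotenuse = leg·√2  →  leg = hypotenuse/√2
leg = 8.23/√2 = 5.819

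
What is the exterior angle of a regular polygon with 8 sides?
Exterior angle of a regular n-gon = 360/n
Exterior angle = 360/8
Exterior angle = 45 degrees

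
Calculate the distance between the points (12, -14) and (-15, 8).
Using the distance formula: d = sqrt((x₂-x₁)² + (y₂-y₁)²)
dx = (-15) - 12 = -27
dy = 8 - (-14) = 22
d = sqrt((-27)² + 22²) = sqrt(729 + 484) = sqrt(1213) = 34.83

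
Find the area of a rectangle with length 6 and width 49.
Area = length * width
Area = 6 * 49
Area = 294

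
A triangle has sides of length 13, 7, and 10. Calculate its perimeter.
Perimeter = sum of all sides
Perimeter = 13 + 7 + 10
Perimeter = 30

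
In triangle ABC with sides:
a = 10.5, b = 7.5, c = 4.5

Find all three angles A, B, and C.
By the law of cosines:
cos(A) = (b² + c² - a²)/(2bc) = -0.500000  →  A = 120°
cos(B) = (a² + c² - b²)/(2ac) = 0.785714  →  B = 38.21°
cos(C) = (a² + b² - c²)/(2ab) = 0.928571  →  C = 21.79°
Check: A + B + C = 180.0° ✓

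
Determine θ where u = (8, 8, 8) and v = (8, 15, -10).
u·v = 104, |u|² = 192, |v|² = 389
cos θ = 104/√74688 ≈ 0.3805
θ ≈ 67.63°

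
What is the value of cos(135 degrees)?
cos(135 degrees) = -0.7071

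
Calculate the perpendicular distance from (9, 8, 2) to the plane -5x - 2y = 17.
d = |(-5)(9) + (-2)(8) + 0(2) - (17)| / √((-5)² + (-2)² + 0²) = 78/√29 = 14.48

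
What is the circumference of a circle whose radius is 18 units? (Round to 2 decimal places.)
Circumference = 2 * pi * r
Circumference = 2 * pi * 18
Circumference = 113.10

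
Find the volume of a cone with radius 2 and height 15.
Volume = (1/3) * pi * r² * h
Volume = (1/3) * pi * 2² * 15
Volume = (1/3) * pi * 4 * 15
Volume = (1/3) * pi * 60
Volume = 62.83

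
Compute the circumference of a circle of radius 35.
Circumference = 2 * pi * r
Circumference = 2 * pi * 35
Circumference = 219.91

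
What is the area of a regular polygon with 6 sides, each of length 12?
For a regular 6-gon with side length s = 12:
Apothem a = s / (2*tan(pi/6)) = 12 / (2*tan(pi/6)) ≈ 10.3923
Perimeter P = 6 * 12 = 72
Area = (1/2) * P * a = (1/2) * 72 * 10.3923 = 374.12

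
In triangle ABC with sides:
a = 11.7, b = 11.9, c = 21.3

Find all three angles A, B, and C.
By the law of cosines:
cos(A) = (b² + c² - a²)/(2bc) = 0.904269  →  A = 25.28°
cos(B) = (a² + c² - b²)/(2ac) = 0.900786  →  B = 25.74°
cos(C) = (a² + b² - c²)/(2ab) = -0.629139  →  C = 129°
Check: A + B + C = 180.0° ✓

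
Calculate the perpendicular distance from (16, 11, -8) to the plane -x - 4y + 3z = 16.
d = |(-1)(16) + (-4)(11) + 3(-8) - (16)| / √((-1)² + (-4)² + 3²) = 100/√26 = 19.61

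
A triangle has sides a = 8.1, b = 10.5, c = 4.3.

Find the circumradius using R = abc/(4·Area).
s = (a+b+c)/2 = 11.45
Area = √(s(s-a)(s-b)(s-c)) = √(11.45·3.35·0.95·7.15) = 16.1414
R = abc/(4·Area) = (8.1·10.5·4.3)/(4·16.1414) = 365.715/64.5656 = 5.664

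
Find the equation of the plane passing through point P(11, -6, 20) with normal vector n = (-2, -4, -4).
d = n·P = (-2)(11) + (-4)(-6) + (-4)(20) = -78
Plane: -2x - 4y - 4z = -78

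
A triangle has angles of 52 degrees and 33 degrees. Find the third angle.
Sum of angles in a triangle = 180 degrees
Third angle = 180 - 52 - 33
Third angle = 95 degrees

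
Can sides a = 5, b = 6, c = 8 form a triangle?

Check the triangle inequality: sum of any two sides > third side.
Yes, triangle inequality satisfied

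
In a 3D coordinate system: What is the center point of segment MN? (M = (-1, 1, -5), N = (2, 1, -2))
Midpoint = ((-1+2)/2, (1+1)/2, (-5-2)/2) = (0.5, 1, -3.5)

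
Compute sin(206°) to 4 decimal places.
sin(206 degrees) = -0.4384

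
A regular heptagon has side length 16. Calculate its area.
For a regular 7-gon with side length s = 16:
Apothem a = s / (2*tan(pi/7)) = 16 / (2*tan(pi/7)) ≈ 16.6122
Perimeter P = 7 * 16 = 112
Area = (1/2) * P * a = (1/2) * 112 * 16.6122 = 930.28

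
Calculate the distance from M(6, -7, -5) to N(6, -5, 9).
d = √[(0)² + (2)² + (14)²] = √200 = 14.14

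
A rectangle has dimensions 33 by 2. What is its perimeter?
Perimeter = 2 * (length + width)
Perimeter = 2 * (33 + 2)
Perimeter = 2 * 35
Perimeter = 70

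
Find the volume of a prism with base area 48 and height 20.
Volume = base area * height
Volume = 48 * 20
Volume = 960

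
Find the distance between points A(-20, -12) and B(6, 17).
Using the distance formula: d = sqrt((x₂-x₁)² + (y₂-y₁)²)
dx = 6 - (-20) = 26
dy = 17 - (-12) = 29
d = sqrt(26² + 29²) = sqrt(676 + 841) = sqrt(1517) = 38.95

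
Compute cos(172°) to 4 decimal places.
cos(172 degrees) = -0.9903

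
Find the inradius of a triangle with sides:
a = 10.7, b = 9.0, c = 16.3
s = (a+b+c)/2 = (10.7+9.0+16.3)/2 = 18
Area = √(s(s-a)(s-b)(s-c)) = √(18·7.3·9·1.7) = 44.8377
r = Area/s = 44.8377/18 = 2.491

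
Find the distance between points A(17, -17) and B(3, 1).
Using the distance formula: d = sqrt((x₂-x₁)² + (y₂-y₁)²)
dx = 3 - 17 = -14
dy = 1 - (-17) = 18
d = sqrt((-14)² + 18²) = sqrt(196 + 324) = sqrt(520) = 22.80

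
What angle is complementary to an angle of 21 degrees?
Complementary angles sum to 90 degrees.
Other angle = 90 - 21
Other angle = 69 degrees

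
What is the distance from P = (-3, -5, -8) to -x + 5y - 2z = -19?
d = |(-1)(-3) + 5(-5) + (-2)(-8) - (-19)| / √((-1)² + 5² + (-2)²) = 13/√30 = 2.373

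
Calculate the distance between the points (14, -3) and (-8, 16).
Using the distance formula: d = sqrt((x₂-x₁)² + (y₂-y₁)²)
dx = (-8) - 14 = -22
dy = 16 - (-3) = 19
d = sqrt((-22)² + 19²) = sqrt(484 + 361) = sqrt(845) = 29.07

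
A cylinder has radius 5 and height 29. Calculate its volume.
Volume = pi * r² * h
Volume = pi * 5² * 29
Volume = pi * 25 * 29
Volume = pi * 725
Volume = 2277.65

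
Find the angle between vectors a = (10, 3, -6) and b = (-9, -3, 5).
a·b = -129, |a|² = 145, |b|² = 115
cos θ = -129/√16675 ≈ -0.999
θ ≈ 177.4°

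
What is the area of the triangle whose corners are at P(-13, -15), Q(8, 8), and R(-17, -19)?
Using the coordinate formula: Area = (1/2)|x₁(y₂-y₃) + x₂(y₃-y₁) + x₃(y₁-y₂)|
Area = (1/2)|(-13)(8-(-19)) + 8((-19)-(-15)) + (-17)((-15)-8)|
Area = (1/2)|(-13)*27 + 8*(-4) + (-17)*(-23)|
Area = (1/2)|(-351) + (-32) + 391|
Area = (1/2)*8 = 4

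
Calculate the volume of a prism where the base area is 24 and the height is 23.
Volume = base area * height
Volume = 24 * 23
Volume = 552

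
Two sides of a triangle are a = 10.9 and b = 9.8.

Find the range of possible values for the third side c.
By the triangle inequality: |a - b| < c < a + b
|10.9 - 9.8| < c < 10.9 + 9.8
1.1 < c < 20.7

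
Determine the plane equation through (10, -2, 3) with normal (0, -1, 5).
d = n·P = (0)(10) + (-1)(-2) + (5)(3) = 17
Plane: -y + 5z = 17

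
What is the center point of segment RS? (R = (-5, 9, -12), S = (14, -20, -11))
Midpoint = ((-5+14)/2, (9-20)/2, (-12-11)/2) = (4.5, -5.5, -11.5)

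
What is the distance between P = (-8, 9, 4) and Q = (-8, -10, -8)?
d = √[(0)² + (-19)² + (-12)²] = √505 = 22.47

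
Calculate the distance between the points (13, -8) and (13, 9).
Using the distance formula: d = sqrt((x₂-x₁)² + (y₂-y₁)²)
dx = 13 - 13 = 0
dy = 9 - (-8) = 17
d = sqrt(0² + 17²) = sqrt(0 + 289) = sqrt(289) = 17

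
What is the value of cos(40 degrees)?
cos(40 degrees) = 0.766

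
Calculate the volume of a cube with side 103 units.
Volume = s³
Volume = 103³
Volume = 1092727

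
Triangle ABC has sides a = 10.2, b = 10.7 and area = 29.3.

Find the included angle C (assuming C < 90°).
Area = ½ab·sin(C)  →  sin(C) = 2·Area/(ab)
sin(C) = 2·29.3/(10.2·10.7) = 0.536925
C = arcsin(0.536925) = 32.47°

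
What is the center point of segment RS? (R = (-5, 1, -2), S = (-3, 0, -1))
Midpoint = ((-5-3)/2, (1+0)/2, (-2-1)/2) = (-4, 0.5, -1.5)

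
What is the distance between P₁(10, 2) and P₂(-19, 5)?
Using the distance formula: d = sqrt((x₂-x₁)² + (y₂-y₁)²)
dx = (-19) - 10 = -29
dy = 5 - 2 = 3
d = sqrt((-29)² + 3²) = sqrt(841 + 9) = sqrt(850) = 29.15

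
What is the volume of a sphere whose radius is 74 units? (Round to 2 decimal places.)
Volume = (4/3) * pi * r³
Volume = (4/3) * pi * 74³
Volume = (4/3) * pi * 405224
Volume = 1697398.32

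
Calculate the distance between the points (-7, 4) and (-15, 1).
Using the distance formula: d = sqrt((x₂-x₁)² + (y₂-y₁)²)
dx = (-15) - (-7) = -8
dy = 1 - 4 = -3
d = sqrt((-8)² + (-3)²) = sqrt(64 + 9) = sqrt(73) = 8.54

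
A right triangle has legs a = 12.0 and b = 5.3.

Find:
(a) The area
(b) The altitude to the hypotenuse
(a) Area = ½ab = ½·12.0·5.3 = 31.8
(b) Hypotenuse c = √(12.0² + 5.3²) = √172.09 = 13.1183
    Area = ½·c·h_c  →  h_c = 2·Area/c = 2·31.8/13.1183 = 4.848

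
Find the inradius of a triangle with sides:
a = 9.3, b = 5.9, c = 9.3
s = (a+b+c)/2 = (9.3+5.9+9.3)/2 = 12.25
Area = √(s(s-a)(s-b)(s-c)) = √(12.25·2.95·6.35·2.95) = 26.0182
r = Area/s = 26.0182/12.25 = 2.124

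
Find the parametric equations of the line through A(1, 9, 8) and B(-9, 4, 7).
Direction vector d = B - A = (-10, -5, -1)
x = 1 - 10t, y = 9 - 5t, z = 8 - t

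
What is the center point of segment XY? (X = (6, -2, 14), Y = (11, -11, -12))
Midpoint = ((6+11)/2, (-2-11)/2, (14-12)/2) = (8.5, -6.5, 1)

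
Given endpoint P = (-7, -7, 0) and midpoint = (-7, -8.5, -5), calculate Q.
Q = (2×(-7) - (-7), 2×(-8.5) - (-7), 2×(-5) - 0) = (-7, -10, -10)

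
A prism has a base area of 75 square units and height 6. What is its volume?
Volume = base area * height
Volume = 75 * 6
Volume = 450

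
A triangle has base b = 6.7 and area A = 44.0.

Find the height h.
A = ½bh  →  h = 2A/b
h = 2·44.0/6.7 = 13.13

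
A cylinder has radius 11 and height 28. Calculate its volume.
Volume = pi * r² * h
Volume = pi * 11² * 28
Volume = pi * 121 * 28
Volume = pi * 3388
Volume = 10643.72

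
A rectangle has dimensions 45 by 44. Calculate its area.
Area = length * width
Area = 45 * 44
Area = 1980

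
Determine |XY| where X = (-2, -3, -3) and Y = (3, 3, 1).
d = √[(5)² + (6)² + (4)²] = √77 = 8.775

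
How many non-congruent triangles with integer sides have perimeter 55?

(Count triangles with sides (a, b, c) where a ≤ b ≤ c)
With a ≤ b ≤ c and a + b + c = 55, the triangle inequality a + b > c gives c < 55/2, so c ≤ 27.
Iterate a from 1 to ⌊p/3⌋ = 18; for each a, b ranges from a to ⌊(p−a)/2⌋ with c = p − a − b, keeping only c ≥ b.
Triples: (1, 27, 27), (2, 26, 27), (3, 25, 27), …
Count = 70 triangles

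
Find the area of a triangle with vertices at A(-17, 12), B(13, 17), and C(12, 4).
Using the coordinate formula: Area = (1/2)|x₁(y₂-y₃) + x₂(y₃-y₁) + x₃(y₁-y₂)|
Area = (1/2)|(-17)(17-4) + 13(4-12) + 12(12-17)|
Area = (1/2)|(-17)*13 + 13*(-8) + 12*(-5)|
Area = (1/2)|(-221) + (-104) + (-60)|
Area = (1/2)*385 = 192.50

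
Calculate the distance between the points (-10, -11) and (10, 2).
Using the distance formula: d = sqrt((x₂-x₁)² + (y₂-y₁)²)
dx = 10 - (-10) = 20
dy = 2 - (-11) = 13
d = sqrt(20² + 13²) = sqrt(400 + 169) = sqrt(569) = 23.85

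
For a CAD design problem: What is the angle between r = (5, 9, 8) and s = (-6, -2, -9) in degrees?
r·s = -120, |r|² = 170, |s|² = 121
cos θ = -120/√20570 ≈ -0.8367
θ ≈ 146.8°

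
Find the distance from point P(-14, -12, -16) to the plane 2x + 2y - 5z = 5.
d = |2(-14) + 2(-12) + (-5)(-16) - (5)| / √(2² + 2² + (-5)²) = 23/√33 = 4.004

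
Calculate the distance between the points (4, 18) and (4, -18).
Using the distance formula: d = sqrt((x₂-x₁)² + (y₂-y₁)²)
dx = 4 - 4 = 0
dy = (-18) - 18 = -36
d = sqrt(0² + (-36)²) = sqrt(0 + 1296) = sqrt(1296) = 36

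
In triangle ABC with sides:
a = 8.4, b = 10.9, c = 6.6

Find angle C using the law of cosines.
cos(C) = (a² + b² - c²)/(2ab)
cos(C) = (8.4² + 10.9² - 6.6²)/(2·8.4·10.9) = 145.81/183.12 = 0.796254
C = arccos(0.796254) = 37.23°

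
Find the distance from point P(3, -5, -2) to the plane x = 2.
d = |1(3) + 0(-5) + 0(-2) - (2)| / √(1² + 0² + 0²) = 1/√1 = 1.0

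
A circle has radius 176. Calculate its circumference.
Circumference = 2 * pi * r
Circumference = 2 * pi * 176
Circumference = 1105.84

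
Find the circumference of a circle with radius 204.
Circumference = 2 * pi * r
Circumference = 2 * pi * 204
Circumference = 1281.77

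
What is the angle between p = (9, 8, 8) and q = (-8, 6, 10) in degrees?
p·q = 56, |p|² = 209, |q|² = 200
cos θ = 56/√41800 ≈ 0.2739
θ ≈ 74.1°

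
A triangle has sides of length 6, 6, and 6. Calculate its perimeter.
Perimeter = sum of all sides
Perimeter = 6 + 6 + 6
Perimeter = 18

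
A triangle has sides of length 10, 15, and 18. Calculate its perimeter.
Perimeter = sum of all sides
Perimeter = 10 + 15 + 18
Perimeter = 43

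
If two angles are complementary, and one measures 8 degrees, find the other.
Complementary angles sum to 90 degrees.
Other angle = 90 - 8
Other angle = 82 degrees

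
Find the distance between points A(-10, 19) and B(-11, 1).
Using the distance formula: d = sqrt((x₂-x₁)² + (y₂-y₁)²)
dx = (-11) - (-10) = -1
dy = 1 - 19 = -18
d = sqrt((-1)² + (-18)²) = sqrt(1 + 324) = sqrt(325) = 18.03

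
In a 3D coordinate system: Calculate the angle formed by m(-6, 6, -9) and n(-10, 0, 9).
m·n = -21, |m|² = 153, |n|² = 181
cos θ = -21/√27693 ≈ -0.1262
θ ≈ 97.25°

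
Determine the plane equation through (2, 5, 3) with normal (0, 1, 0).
d = n·P = (0)(2) + (1)(5) + (0)(3) = 5
Plane: y = 5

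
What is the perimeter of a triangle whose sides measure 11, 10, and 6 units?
Perimeter = sum of all sides
Perimeter = 11 + 10 + 6
Perimeter = 27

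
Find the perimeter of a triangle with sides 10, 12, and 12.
Perimeter = sum of all sides
Perimeter = 10 + 12 + 12
Perimeter = 34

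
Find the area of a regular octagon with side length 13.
For a regular 8-gon with side length s = 13:
Apothem a = s / (2*tan(pi/8)) = 13 / (2*tan(pi/8)) ≈ 15.6924
Perimeter P = 8 * 13 = 104
Area = (1/2) * P * a = (1/2) * 104 * 15.6924 = 816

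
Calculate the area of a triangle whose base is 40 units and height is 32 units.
Area = (1/2) * base * height
Area = (1/2) * 40 * 32
Area = 640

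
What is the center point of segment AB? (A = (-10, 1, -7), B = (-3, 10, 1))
Midpoint = ((-10-3)/2, (1+10)/2, (-7+1)/2) = (-6.5, 5.5, -3)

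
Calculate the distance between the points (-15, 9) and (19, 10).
Using the distance formula: d = sqrt((x₂-x₁)² + (y₂-y₁)²)
dx = 19 - (-15) = 34
dy = 10 - 9 = 1
d = sqrt(34² + 1²) = sqrt(1156 + 1) = sqrt(1157) = 34.01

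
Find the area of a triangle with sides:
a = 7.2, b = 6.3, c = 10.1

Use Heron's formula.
s = (a+b+c)/2 = (7.2+6.3+10.1)/2 = 11.8
A = √(s(s-a)(s-b)(s-c)) = √(11.8·4.6·5.5·1.7)
A = √507.518 = 22.53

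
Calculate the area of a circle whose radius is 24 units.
Area = pi * r²
Area = pi * 24²
Area = pi * 576
Area = 1809.56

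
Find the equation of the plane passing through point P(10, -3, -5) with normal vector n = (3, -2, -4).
d = n·P = (3)(10) + (-2)(-3) + (-4)(-5) = 56
Plane: 3x - 2y - 4z = 56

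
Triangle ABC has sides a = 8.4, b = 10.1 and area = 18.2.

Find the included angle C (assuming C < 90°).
Area = ½ab·sin(C)  →  sin(C) = 2·Area/(ab)
sin(C) = 2·18.2/(8.4·10.1) = 0.429043
C = arcsin(0.429043) = 25.41°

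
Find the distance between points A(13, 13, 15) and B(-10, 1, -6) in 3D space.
d = √[(-23)² + (-12)² + (-21)²] = √1114 = 33.38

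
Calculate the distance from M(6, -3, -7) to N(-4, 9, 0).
d = √[(-10)² + (12)² + (7)²] = √293 = 17.12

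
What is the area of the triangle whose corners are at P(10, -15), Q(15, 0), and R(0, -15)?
Using the coordinate formula: Area = (1/2)|x₁(y₂-y₃) + x₂(y₃-y₁) + x₃(y₁-y₂)|
Area = (1/2)|10(0-(-15)) + 15((-15)-(-15)) + 0((-15)-0)|
Area = (1/2)|10*15 + 15*0 + 0*(-15)|
Area = (1/2)|150 + 0 + 0|
Area = (1/2)*150 = 75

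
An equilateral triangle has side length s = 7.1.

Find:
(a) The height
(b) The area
(a) Height h = s·√3/2 = 7.1·√3/2 = 6.149
(b) Area = (√3/4)·s² = (√3/4)·7.1² = (√3/4)·50.41 = 21.83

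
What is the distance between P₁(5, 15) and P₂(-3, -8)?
Using the distance formula: d = sqrt((x₂-x₁)² + (y₂-y₁)²)
dx = (-3) - 5 = -8
dy = (-8) - 15 = -23
d = sqrt((-8)² + (-23)²) = sqrt(64 + 529) = sqrt(593) = 24.35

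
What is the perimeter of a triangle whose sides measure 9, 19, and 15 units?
Perimeter = sum of all sides
Perimeter = 9 + 19 + 15
Perimeter = 43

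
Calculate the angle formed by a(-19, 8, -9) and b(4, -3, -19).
a·b = 71, |a|² = 506, |b|² = 386
cos θ = 71/√195316 ≈ 0.1607
θ ≈ 80.76°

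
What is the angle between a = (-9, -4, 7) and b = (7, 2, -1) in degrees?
a·b = -78, |a|² = 146, |b|² = 54
cos θ = -78/√7884 ≈ -0.8785
θ ≈ 151.5°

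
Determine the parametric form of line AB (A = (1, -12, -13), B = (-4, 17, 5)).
Direction vector d = B - A = (-5, 29, 18)
x = 1 - 5t, y = -12 + 29t, z = -13 + 18t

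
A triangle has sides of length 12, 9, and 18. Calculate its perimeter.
Perimeter = sum of all sides
Perimeter = 12 + 9 + 18
Perimeter = 39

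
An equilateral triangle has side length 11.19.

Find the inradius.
For an equilateral triangle, r = s/(2√3) where s is the side.
r = 11.19/(2√3) = 11.19/3.464102 = 3.23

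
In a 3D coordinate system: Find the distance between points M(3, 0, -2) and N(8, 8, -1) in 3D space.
d = √[(5)² + (8)² + (1)²] = √90 = 9.487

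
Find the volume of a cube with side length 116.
Volume = s³
Volume = 116³
Volume = 1560896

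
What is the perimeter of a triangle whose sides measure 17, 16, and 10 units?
Perimeter = sum of all sides
Perimeter = 17 + 16 + 10
Perimeter = 43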